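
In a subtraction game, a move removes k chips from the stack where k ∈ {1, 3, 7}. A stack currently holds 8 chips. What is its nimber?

0

Grundy values for subtraction set {1, 3, 7}:
g(0) = mex{} = 0
g(1) = mex{0} = 1
g(2) = mex{1} = 0
g(3) = mex{0} = 1
g(4) = mex{1} = 0
g(5) = mex{0} = 1
g(6) = mex{1} = 0
g(7) = mex{0} = 1
g(8) = mex{1} = 0
So g(8) = 0.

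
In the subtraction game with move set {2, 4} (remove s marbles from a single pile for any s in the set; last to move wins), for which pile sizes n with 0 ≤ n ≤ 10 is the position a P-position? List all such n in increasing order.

0, 1, 6, 7

Build the Grundy sequence with g(k) = mex{g(k−s) : s ∈ {2, 4}, s ≤ k}:
g(0) = mex{} = 0
g(1) = mex{} = 0
g(2) = mex{0} = 1
g(3) = mex{0} = 1
g(4) = mex{0,1} = 2
g(5) = mex{0,1} = 2
g(6) = mex{1,2} = 0
g(7) = mex{1,2} = 0
g(8) = mex{0,2} = 1
g(9) = mex{0,2} = 1
g(10) = mex{0,1} = 2
The P-positions (g = 0) in 0..10 are 0, 1, 6, 7.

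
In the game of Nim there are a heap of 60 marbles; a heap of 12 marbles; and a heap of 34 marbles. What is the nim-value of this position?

18

In binary:
  111100  (60)
  001100  (12)
  100010  (34)
  ------
  010010  (18)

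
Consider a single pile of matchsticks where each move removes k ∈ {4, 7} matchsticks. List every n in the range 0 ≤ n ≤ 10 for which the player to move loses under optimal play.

0, 1, 2, 3

Build the Grundy sequence with g(k) = mex{g(k−s) : s ∈ {4, 7}, s ≤ k}:
g(0) = mex{} = 0
g(1) = mex{} = 0
g(2) = mex{} = 0
g(3) = mex{} = 0
g(4) = mex{0} = 1
g(5) = mex{0} = 1
g(6) = mex{0} = 1
g(7) = mex{0} = 1
g(8) = mex{0,1} = 2
g(9) = mex{0,1} = 2
g(10) = mex{0,1} = 2
The P-positions (g = 0) in 0..10 are 0, 1, 2, 3.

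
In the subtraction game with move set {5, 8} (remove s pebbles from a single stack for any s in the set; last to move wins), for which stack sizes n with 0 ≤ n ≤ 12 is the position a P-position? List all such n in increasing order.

Build the Grundy sequence with g(k) = mex{g(k−s) : s ∈ {5, 8}, s ≤ k}:
g(0) = mex{} = 0
g(1) = mex{} = 0
g(2) = mex{} = 0
g(3) = mex{} = 0
g(4) = mex{} = 0
g(5) = mex{0} = 1
g(6) = mex{0} = 1
g(7) = mex{0} = 1
g(8) = mex{0} = 1
g(9) = mex{0} = 1
g(10) = mex{0,1} = 2
g(11) = mex{0,1} = 2
g(12) = mex{0,1} = 2
The P-positions (g = 0) in 0..12 are 0, 1, 2, 3, 4.

0, 1, 2, 3, 4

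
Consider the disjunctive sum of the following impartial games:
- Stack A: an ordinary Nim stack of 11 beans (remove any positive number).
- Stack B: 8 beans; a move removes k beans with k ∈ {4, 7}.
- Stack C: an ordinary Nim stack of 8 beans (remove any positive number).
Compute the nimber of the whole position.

1

Stack A is a plain Nim stack of size 11, so its Grundy value is 11.
For stack B, compute g(0), g(1), … with moves {4, 7}:
g(0) = mex{} = 0
g(1) = mex{} = 0
g(2) = mex{} = 0
g(3) = mex{} = 0
g(4) = mex{0} = 1
g(5) = mex{0} = 1
g(6) = mex{0} = 1
g(7) = mex{0} = 1
g(8) = mex{0,1} = 2
So g(8) = 2.
Stack C is a plain Nim stack of size 8, so its Grundy value is 8.
The value of a disjunctive sum is the nim-sum of the parts.
Combined value = 11 ⊕ 2 ⊕ 8 = 1.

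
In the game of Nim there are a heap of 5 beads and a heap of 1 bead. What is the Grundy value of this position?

Nim-sum: 5 XOR 1 = 4.

4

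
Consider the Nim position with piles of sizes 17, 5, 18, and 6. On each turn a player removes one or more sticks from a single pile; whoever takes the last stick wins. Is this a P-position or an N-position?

Compute the nim-sum pairwise:
17 ^ 5 = 20
20 ^ 18 = 6
6 ^ 6 = 0
The nim-sum is 0, so this is a P-position: the player to move is in a losing position under optimal play.

P-position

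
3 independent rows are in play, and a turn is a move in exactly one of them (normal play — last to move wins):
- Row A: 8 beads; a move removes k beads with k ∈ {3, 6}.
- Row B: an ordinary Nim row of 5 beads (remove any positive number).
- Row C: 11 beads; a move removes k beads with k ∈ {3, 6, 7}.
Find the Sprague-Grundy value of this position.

Build the Grundy sequence for row A with g(k) = mex{g(k−s) : s ∈ {3, 6}, s ≤ k}:
k:     0  1  2  3  4  5  6  7  8
g(k):  0  0  0  1  1  1  2  2  2
So g(8) = 2.
Row B is a plain Nim row of size 5, so its Grundy value is 5.
Build the Grundy sequence for row C with g(k) = mex{g(k−s) : s ∈ {3, 6, 7}, s ≤ k}:
g(0) = mex{} = 0
g(1) = mex{} = 0
g(2) = mex{} = 0
g(3) = mex{0} = 1
g(4) = mex{0} = 1
g(5) = mex{0} = 1
g(6) = mex{0,1} = 2
g(7) = mex{0,1} = 2
g(8) = mex{0,1} = 2
g(9) = mex{0,1,2} = 3
g(10) = mex{1,2} = 0
g(11) = mex{1,2} = 0
So g(11) = 0.
The value of a disjunctive sum is the nim-sum of the parts.
Combined value = 2 XOR 5 XOR 0 = 7.

7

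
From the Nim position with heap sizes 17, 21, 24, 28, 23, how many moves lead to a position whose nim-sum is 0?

5

Nim-sum: 17 ⊕ 21 ⊕ 24 ⊕ 28 ⊕ 23 = 23.
The overall nim-sum is X = 23. A heap of size p has a winning move iff p XOR X < p (reduce it to p XOR X).
  17: 17 XOR 23 = 6 < 17 — winning move (to 6).
  21: 21 XOR 23 = 2 < 21 — winning move (to 2).
  24: 24 XOR 23 = 15 < 24 — winning move (to 15).
  28: 28 XOR 23 = 11 < 28 — winning move (to 11).
  23: 23 XOR 23 = 0 < 23 — winning move (to 0).
That gives 5 winning moves.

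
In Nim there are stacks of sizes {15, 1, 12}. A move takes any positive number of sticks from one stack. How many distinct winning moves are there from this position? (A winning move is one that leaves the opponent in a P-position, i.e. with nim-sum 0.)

1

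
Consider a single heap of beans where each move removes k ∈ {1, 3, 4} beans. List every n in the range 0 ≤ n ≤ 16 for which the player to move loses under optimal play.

0, 2, 7, 9, 14, 16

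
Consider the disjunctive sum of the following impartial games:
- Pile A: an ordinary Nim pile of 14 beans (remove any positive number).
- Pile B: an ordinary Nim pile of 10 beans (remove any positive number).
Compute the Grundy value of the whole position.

Pile A is a plain Nim pile of size 14, so its Grundy value is 14.
Pile B is a plain Nim pile of size 10, so its Grundy value is 10.
The value of a disjunctive sum is the nim-sum of the parts.
Combined value = 14 XOR 10 = 4.

4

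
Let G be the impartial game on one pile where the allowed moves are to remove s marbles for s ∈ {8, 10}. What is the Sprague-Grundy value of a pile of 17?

Build the Grundy sequence with g(k) = mex{g(k−s) : s ∈ {8, 10}, s ≤ k}:
k:     0  1  2  3  4  5  6  7  8  9 10 11 12 13 14 15 16 17
g(k):  0  0  0  0  0  0  0  0  1  1  1  1  1  1  1  1  2  2
So g(17) = 2.

2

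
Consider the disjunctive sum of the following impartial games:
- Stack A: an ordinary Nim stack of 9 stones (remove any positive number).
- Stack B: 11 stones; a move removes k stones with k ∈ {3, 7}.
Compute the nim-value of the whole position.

9

Stack A is a plain Nim stack of size 9, so its Grundy value is 9.
For stack B, compute g(0), g(1), … with moves {3, 7}:
k:     0  1  2  3  4  5  6  7  8  9 10 11
g(k):  0  0  0  1  1  1  0  2  2  1  0  0
So g(11) = 0.
The value of a disjunctive sum is the nim-sum of the parts.
Combined value = 9 XOR 0 = 9.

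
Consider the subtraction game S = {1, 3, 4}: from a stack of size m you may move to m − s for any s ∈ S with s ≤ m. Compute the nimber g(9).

Grundy values for subtraction set {1, 3, 4}:
g(0) = mex{} = 0
g(1) = mex{0} = 1
g(2) = mex{1} = 0
g(3) = mex{0} = 1
g(4) = mex{0,1} = 2
g(5) = mex{0,1,2} = 3
g(6) = mex{0,1,3} = 2
g(7) = mex{1,2} = 0
g(8) = mex{0,2,3} = 1
g(9) = mex{1,2,3} = 0
So g(9) = 0.

0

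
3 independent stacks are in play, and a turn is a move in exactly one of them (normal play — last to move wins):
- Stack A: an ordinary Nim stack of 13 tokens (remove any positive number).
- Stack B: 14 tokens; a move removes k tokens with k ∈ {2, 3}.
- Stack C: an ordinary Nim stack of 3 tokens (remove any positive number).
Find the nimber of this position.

Stack A is a plain Nim stack of size 13, so its Grundy value is 13.
Grundy values for stack B (subtraction set {2, 3}):
g(0) = mex{} = 0
g(1) = mex{} = 0
g(2) = mex{0} = 1
g(3) = mex{0} = 1
g(4) = mex{0,1} = 2
g(5) = mex{1} = 0
g(6) = mex{1,2} = 0
g(7) = mex{0,2} = 1
g(8) = mex{0} = 1
g(9) = mex{0,1} = 2
g(10) = mex{1} = 0
g(11) = mex{1,2} = 0
g(12) = mex{0,2} = 1
g(13) = mex{0} = 1
g(14) = mex{0,1} = 2
So g(14) = 2.
Stack C is a plain Nim stack of size 3, so its Grundy value is 3.
The value of a disjunctive sum is the nim-sum of the parts.
Combined value = 13 ⊕ 2 ⊕ 3 = 12.

12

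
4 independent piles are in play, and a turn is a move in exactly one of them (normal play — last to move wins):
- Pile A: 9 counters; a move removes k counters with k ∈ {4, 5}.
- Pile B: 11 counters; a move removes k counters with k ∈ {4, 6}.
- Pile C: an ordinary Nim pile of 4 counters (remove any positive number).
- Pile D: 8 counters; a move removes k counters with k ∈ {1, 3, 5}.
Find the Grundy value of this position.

For pile A, compute g(0), g(1), … with moves {4, 5}:
g(0) = mex{} = 0
g(1) = mex{} = 0
g(2) = mex{} = 0
g(3) = mex{} = 0
g(4) = mex{0} = 1
g(5) = mex{0} = 1
g(6) = mex{0} = 1
g(7) = mex{0} = 1
g(8) = mex{0,1} = 2
g(9) = mex{1} = 0
So g(9) = 0.
Grundy values for pile B (subtraction set {4, 6}):
g(0) = mex{} = 0
g(1) = mex{} = 0
g(2) = mex{} = 0
g(3) = mex{} = 0
g(4) = mex{0} = 1
g(5) = mex{0} = 1
g(6) = mex{0} = 1
g(7) = mex{0} = 1
g(8) = mex{0,1} = 2
g(9) = mex{0,1} = 2
g(10) = mex{1} = 0
g(11) = mex{1} = 0
So g(11) = 0.
Pile C is a plain Nim pile of size 4, so its Grundy value is 4.
Grundy values for pile D (subtraction set {1, 3, 5}):
g(0) = mex{} = 0
g(1) = mex{0} = 1
g(2) = mex{1} = 0
g(3) = mex{0} = 1
g(4) = mex{1} = 0
g(5) = mex{0} = 1
g(6) = mex{1} = 0
g(7) = mex{0} = 1
g(8) = mex{1} = 0
So g(8) = 0.
By the Sprague-Grundy theorem, the Grundy value of a sum of independent games is the XOR of the component values.
Combined value = 0 ⊕ 0 ⊕ 4 ⊕ 0 = 4.

4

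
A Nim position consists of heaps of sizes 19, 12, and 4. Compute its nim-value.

27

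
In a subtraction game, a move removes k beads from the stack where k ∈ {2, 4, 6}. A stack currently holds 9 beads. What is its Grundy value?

Compute g(0), g(1), … for moves {2, 4, 6}:
g(0) = mex{} = 0
g(1) = mex{} = 0
g(2) = mex{0} = 1
g(3) = mex{0} = 1
g(4) = mex{0,1} = 2
g(5) = mex{0,1} = 2
g(6) = mex{0,1,2} = 3
g(7) = mex{0,1,2} = 3
g(8) = mex{1,2,3} = 0
g(9) = mex{1,2,3} = 0
So g(9) = 0.

0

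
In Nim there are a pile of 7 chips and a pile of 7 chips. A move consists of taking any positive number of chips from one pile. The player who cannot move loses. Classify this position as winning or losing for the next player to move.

Losing position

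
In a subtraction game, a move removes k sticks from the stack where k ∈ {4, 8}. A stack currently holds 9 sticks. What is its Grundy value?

2

Build the Grundy sequence with g(k) = mex{g(k−s) : s ∈ {4, 8}, s ≤ k}:
k:     0  1  2  3  4  5  6  7  8  9
g(k):  0  0  0  0  1  1  1  1  2  2
So g(9) = 2.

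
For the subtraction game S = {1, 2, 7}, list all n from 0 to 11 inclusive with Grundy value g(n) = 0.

0, 3, 6, 9

Build the Grundy sequence with g(k) = mex{g(k−s) : s ∈ {1, 2, 7}, s ≤ k}:
k:     0  1  2  3  4  5  6  7  8  9 10 11
g(k):  0  1  2  0  1  2  0  1  2  0  1  2
The P-positions (g = 0) in 0..11 are 0, 3, 6, 9.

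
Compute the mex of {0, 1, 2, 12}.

The values 0, 1, 2 are all present; 3 is the first non-negative integer missing from the set.

3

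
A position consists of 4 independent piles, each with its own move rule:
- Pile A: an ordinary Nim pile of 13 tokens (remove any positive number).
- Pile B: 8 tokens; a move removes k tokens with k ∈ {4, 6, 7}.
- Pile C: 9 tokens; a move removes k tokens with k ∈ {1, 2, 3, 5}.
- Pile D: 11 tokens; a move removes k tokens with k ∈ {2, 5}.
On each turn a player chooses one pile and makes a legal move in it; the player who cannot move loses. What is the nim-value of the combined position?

14

Pile A is a plain Nim pile of size 13, so its Grundy value is 13.
For pile B, compute g(0), g(1), … with moves {4, 6, 7}:
k:     0  1  2  3  4  5  6  7  8
g(k):  0  0  0  0  1  1  1  1  2
So g(8) = 2.
For pile C, compute g(0), g(1), … with moves {1, 2, 3, 5}:
g(0) = mex{} = 0
g(1) = mex{0} = 1
g(2) = mex{0,1} = 2
g(3) = mex{0,1,2} = 3
g(4) = mex{1,2,3} = 0
g(5) = mex{0,2,3} = 1
g(6) = mex{0,1,3} = 2
g(7) = mex{0,1,2} = 3
g(8) = mex{1,2,3} = 0
g(9) = mex{0,2,3} = 1
So g(9) = 1.
Build the Grundy sequence for pile D with g(k) = mex{g(k−s) : s ∈ {2, 5}, s ≤ k}:
k:     0  1  2  3  4  5  6  7  8  9 10 11
g(k):  0  0  1  1  0  2  1  0  0  1  1  0
So g(11) = 0.
The value of a disjunctive sum is the nim-sum of the parts.
Combined value = 13 ⊕ 2 ⊕ 1 ⊕ 0 = 14.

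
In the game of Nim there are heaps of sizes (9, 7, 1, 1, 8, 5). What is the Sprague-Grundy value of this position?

In binary:
  1001  (9)
  0111  (7)
  0001  (1)
  0001  (1)
  1000  (8)
  0101  (5)
  ----
  0011  (3)

3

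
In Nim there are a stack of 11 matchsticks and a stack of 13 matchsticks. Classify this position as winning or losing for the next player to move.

Nim-sum: 11 XOR 13 = 6.
The nim-sum is 6 ≠ 0, so this is an N-position: the player to move can win.

Winning position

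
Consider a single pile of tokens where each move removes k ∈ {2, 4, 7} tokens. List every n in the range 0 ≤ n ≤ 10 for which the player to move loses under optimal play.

0, 1, 6, 9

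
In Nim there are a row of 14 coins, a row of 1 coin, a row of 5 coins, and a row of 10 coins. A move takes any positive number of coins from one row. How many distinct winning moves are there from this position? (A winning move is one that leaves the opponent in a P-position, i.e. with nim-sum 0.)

0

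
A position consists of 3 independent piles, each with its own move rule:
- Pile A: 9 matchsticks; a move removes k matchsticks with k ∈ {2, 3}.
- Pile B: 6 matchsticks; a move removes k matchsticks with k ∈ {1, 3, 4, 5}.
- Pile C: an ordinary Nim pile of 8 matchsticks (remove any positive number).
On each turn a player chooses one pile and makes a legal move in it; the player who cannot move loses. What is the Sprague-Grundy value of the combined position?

Grundy values for pile A (subtraction set {2, 3}):
g(0) = mex{} = 0
g(1) = mex{} = 0
g(2) = mex{0} = 1
g(3) = mex{0} = 1
g(4) = mex{0,1} = 2
g(5) = mex{1} = 0
g(6) = mex{1,2} = 0
g(7) = mex{0,2} = 1
g(8) = mex{0} = 1
g(9) = mex{0,1} = 2
So g(9) = 2.
Grundy values for pile B (subtraction set {1, 3, 4, 5}):
k:     0  1  2  3  4  5  6
g(k):  0  1  0  1  2  3  2
So g(6) = 2.
Pile C is a plain Nim pile of size 8, so its Grundy value is 8.
The value of a disjunctive sum is the nim-sum of the parts.
Combined value = 2 XOR 2 XOR 8 = 8.

8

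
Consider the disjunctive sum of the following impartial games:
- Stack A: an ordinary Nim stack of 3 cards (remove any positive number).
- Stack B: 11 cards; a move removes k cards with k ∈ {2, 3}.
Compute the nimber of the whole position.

Stack A is a plain Nim stack of size 3, so its Grundy value is 3.
Build the Grundy sequence for stack B with g(k) = mex{g(k−s) : s ∈ {2, 3}, s ≤ k}:
g(0) = mex{} = 0
g(1) = mex{} = 0
g(2) = mex{0} = 1
g(3) = mex{0} = 1
g(4) = mex{0,1} = 2
g(5) = mex{1} = 0
g(6) = mex{1,2} = 0
g(7) = mex{0,2} = 1
g(8) = mex{0} = 1
g(9) = mex{0,1} = 2
g(10) = mex{1} = 0
g(11) = mex{1,2} = 0
So g(11) = 0.
By the Sprague-Grundy theorem, the Grundy value of a sum of independent games is the XOR of the component values.
Combined value = 3 XOR 0 = 3.

3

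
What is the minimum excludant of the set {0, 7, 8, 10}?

1

0 is in the set but 1 is not, so the mex is 1.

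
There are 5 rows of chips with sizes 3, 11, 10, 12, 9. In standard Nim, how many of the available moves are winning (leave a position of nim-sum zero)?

1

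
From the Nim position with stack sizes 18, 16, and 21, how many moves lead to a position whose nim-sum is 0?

3

In binary:
  10010  (18)
  10000  (16)
  10101  (21)
  -----
  10111  (23)
The overall nim-sum is X = 23. A stack of size p has a winning move iff p XOR X < p (reduce it to p XOR X).
  18: 18 XOR 23 = 5 < 18 — winning move (to 5).
  16: 16 XOR 23 = 7 < 16 — winning move (to 7).
  21: 21 XOR 23 = 2 < 21 — winning move (to 2).
That gives 3 winning moves.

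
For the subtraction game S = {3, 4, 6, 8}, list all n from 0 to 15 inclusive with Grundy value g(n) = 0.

0, 1, 2, 11, 12, 13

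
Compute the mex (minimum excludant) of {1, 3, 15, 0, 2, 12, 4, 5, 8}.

The values 0, 1, 2, 3, 4, 5 are all present; 6 is the first non-negative integer missing from the set.

6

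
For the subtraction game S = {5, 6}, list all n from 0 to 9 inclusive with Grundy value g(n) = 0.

0, 1, 2, 3, 4

Grundy values for subtraction set {5, 6}:
g(0) = mex{} = 0
g(1) = mex{} = 0
g(2) = mex{} = 0
g(3) = mex{} = 0
g(4) = mex{} = 0
g(5) = mex{0} = 1
g(6) = mex{0} = 1
g(7) = mex{0} = 1
g(8) = mex{0} = 1
g(9) = mex{0} = 1
The P-positions (g = 0) in 0..9 are 0, 1, 2, 3, 4.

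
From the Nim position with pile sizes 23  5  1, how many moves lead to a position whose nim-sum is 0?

1

In binary:
  10111  (23)
  00101  (5)
  00001  (1)
  -----
  10011  (19)
The overall nim-sum is X = 19. A pile of size p has a winning move iff p XOR X < p (reduce it to p XOR X).
  23: 23 XOR 19 = 4 < 23 — winning move (to 4).
  5: 5 XOR 19 = 22 ≥ 5 — no move.
  1: 1 XOR 19 = 18 ≥ 1 — no move.
That gives 1 winning move.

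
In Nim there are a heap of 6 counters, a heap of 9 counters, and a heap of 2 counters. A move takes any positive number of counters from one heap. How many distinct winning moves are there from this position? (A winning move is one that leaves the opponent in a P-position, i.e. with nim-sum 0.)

Nim-sum: 6 ⊕ 9 ⊕ 2 = 13.
The overall nim-sum is X = 13. A heap of size p has a winning move iff p XOR X < p (reduce it to p XOR X).
  6: 6 XOR 13 = 11 ≥ 6 — no move.
  9: 9 XOR 13 = 4 < 9 — winning move (to 4).
  2: 2 XOR 13 = 15 ≥ 2 — no move.
That gives 1 winning move.

1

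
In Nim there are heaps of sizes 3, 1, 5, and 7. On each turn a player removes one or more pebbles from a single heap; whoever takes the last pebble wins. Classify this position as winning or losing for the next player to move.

Losing position

Compute the nim-sum pairwise:
3 XOR 1 = 2
2 XOR 5 = 7
7 XOR 7 = 0
The nim-sum is 0, so this is a P-position: the player to move is in a losing position under optimal play.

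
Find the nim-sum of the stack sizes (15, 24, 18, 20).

In binary:
  01111  (15)
  11000  (24)
  10010  (18)
  10100  (20)
  -----
  10001  (17)

17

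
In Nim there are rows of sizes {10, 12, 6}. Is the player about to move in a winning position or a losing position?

Nim-sum: 10 ⊕ 12 ⊕ 6 = 0.
The nim-sum is 0, so this is a P-position: the player to move is in a losing position under optimal play.

Losing position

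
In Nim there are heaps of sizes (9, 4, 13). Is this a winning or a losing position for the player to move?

Losing position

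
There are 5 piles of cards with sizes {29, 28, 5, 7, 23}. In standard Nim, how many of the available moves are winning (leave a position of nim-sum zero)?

3

Compute the nim-sum pairwise:
29 XOR 28 = 1
1 XOR 5 = 4
4 XOR 7 = 3
3 XOR 23 = 20
The overall nim-sum is X = 20. A pile of size p has a winning move iff p XOR X < p (reduce it to p XOR X).
  29: 29 XOR 20 = 9 < 29 — winning move (to 9).
  28: 28 XOR 20 = 8 < 28 — winning move (to 8).
  5: 5 XOR 20 = 17 ≥ 5 — no move.
  7: 7 XOR 20 = 19 ≥ 7 — no move.
  23: 23 XOR 20 = 3 < 23 — winning move (to 3).
That gives 3 winning moves.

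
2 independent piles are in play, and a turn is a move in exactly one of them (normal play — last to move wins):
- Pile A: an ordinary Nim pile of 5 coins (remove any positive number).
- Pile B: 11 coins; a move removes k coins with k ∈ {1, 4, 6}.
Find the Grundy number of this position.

Pile A is a plain Nim pile of size 5, so its Grundy value is 5.
Grundy values for pile B (subtraction set {1, 4, 6}):
k:     0  1  2  3  4  5  6  7  8  9 10 11
g(k):  0  1  0  1  2  0  1  0  1  2  0  1
So g(11) = 1.
By the Sprague-Grundy theorem, the Grundy value of a sum of independent games is the XOR of the component values.
Combined value = 5 ⊕ 1 = 4.

4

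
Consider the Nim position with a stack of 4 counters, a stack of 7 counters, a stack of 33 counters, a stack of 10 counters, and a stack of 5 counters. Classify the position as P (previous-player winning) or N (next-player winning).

Nim-sum: 4 ^ 7 ^ 33 ^ 10 ^ 5 = 45.
The nim-sum is 45 ≠ 0, so this is an N-position: the player to move can win.

N-position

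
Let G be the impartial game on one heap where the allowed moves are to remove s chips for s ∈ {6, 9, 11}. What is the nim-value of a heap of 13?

2

Grundy values for subtraction set {6, 9, 11}:
g(0) = mex{} = 0
g(1) = mex{} = 0
g(2) = mex{} = 0
g(3) = mex{} = 0
g(4) = mex{} = 0
g(5) = mex{} = 0
g(6) = mex{0} = 1
g(7) = mex{0} = 1
g(8) = mex{0} = 1
g(9) = mex{0} = 1
g(10) = mex{0} = 1
g(11) = mex{0} = 1
g(12) = mex{0,1} = 2
g(13) = mex{0,1} = 2
So g(13) = 2.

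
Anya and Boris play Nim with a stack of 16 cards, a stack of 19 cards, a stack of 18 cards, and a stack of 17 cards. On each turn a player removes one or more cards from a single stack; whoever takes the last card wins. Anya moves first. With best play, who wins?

Boris wins

Write each in binary and XOR column by column:
  10000  (16)
  10011  (19)
  10010  (18)
  10001  (17)
  -----
  00000  (0)
The nim-sum is 0, so this is a P-position: the player to move is in a losing position under optimal play; Anya is about to move from it and so loses — Boris wins.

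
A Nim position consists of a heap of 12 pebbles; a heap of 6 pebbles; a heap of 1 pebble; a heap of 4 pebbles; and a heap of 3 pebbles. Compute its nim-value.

In binary:
  1100  (12)
  0110  (6)
  0001  (1)
  0100  (4)
  0011  (3)
  ----
  1100  (12)

12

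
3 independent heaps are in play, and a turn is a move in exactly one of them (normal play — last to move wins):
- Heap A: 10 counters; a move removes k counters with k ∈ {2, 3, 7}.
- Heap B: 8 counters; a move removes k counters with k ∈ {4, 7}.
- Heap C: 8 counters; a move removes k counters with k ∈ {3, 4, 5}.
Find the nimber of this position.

2

Build the Grundy sequence for heap A with g(k) = mex{g(k−s) : s ∈ {2, 3, 7}, s ≤ k}:
g(0) = mex{} = 0
g(1) = mex{} = 0
g(2) = mex{0} = 1
g(3) = mex{0} = 1
g(4) = mex{0,1} = 2
g(5) = mex{1} = 0
g(6) = mex{1,2} = 0
g(7) = mex{0,2} = 1
g(8) = mex{0} = 1
g(9) = mex{0,1} = 2
g(10) = mex{1} = 0
So g(10) = 0.
For heap B, compute g(0), g(1), … with moves {4, 7}:
k:     0  1  2  3  4  5  6  7  8
g(k):  0  0  0  0  1  1  1  1  2
So g(8) = 2.
For heap C, compute g(0), g(1), … with moves {3, 4, 5}:
g(0) = mex{} = 0
g(1) = mex{} = 0
g(2) = mex{} = 0
g(3) = mex{0} = 1
g(4) = mex{0} = 1
g(5) = mex{0} = 1
g(6) = mex{0,1} = 2
g(7) = mex{0,1} = 2
g(8) = mex{1} = 0
So g(8) = 0.
The value of a disjunctive sum is the nim-sum of the parts.
Combined value = 0 ⊕ 2 ⊕ 0 = 2.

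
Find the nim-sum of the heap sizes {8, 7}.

15

Nim-sum: 8 XOR 7 = 15.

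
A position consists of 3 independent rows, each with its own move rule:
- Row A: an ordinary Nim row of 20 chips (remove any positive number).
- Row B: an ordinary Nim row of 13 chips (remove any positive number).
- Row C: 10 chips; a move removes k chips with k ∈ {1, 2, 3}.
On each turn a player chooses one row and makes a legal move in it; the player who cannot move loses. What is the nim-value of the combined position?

27

Row A is a plain Nim row of size 20, so its Grundy value is 20.
Row B is a plain Nim row of size 13, so its Grundy value is 13.
For row C, compute g(0), g(1), … with moves {1, 2, 3}:
g(0) = mex{} = 0
g(1) = mex{0} = 1
g(2) = mex{0,1} = 2
g(3) = mex{0,1,2} = 3
g(4) = mex{1,2,3} = 0
g(5) = mex{0,2,3} = 1
g(6) = mex{0,1,3} = 2
g(7) = mex{0,1,2} = 3
g(8) = mex{1,2,3} = 0
g(9) = mex{0,2,3} = 1
g(10) = mex{0,1,3} = 2
So g(10) = 2.
The value of a disjunctive sum is the nim-sum of the parts.
Combined value = 20 XOR 13 XOR 2 = 27.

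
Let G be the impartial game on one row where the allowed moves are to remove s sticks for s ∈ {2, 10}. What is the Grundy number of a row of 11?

1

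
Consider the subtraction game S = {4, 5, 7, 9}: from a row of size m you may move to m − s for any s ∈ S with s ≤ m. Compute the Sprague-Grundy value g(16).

0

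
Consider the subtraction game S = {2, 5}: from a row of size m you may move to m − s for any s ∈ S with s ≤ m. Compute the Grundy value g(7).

Grundy values for subtraction set {2, 5}:
k:     0  1  2  3  4  5  6  7
g(k):  0  0  1  1  0  2  1  0
So g(7) = 0.

0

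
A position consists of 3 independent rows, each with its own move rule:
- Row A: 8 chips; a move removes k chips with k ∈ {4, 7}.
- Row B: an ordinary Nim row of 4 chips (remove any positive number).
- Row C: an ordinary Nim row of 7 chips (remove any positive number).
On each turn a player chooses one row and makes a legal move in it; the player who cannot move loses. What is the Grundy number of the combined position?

1

Build the Grundy sequence for row A with g(k) = mex{g(k−s) : s ∈ {4, 7}, s ≤ k}:
k:     0  1  2  3  4  5  6  7  8
g(k):  0  0  0  0  1  1  1  1  2
So g(8) = 2.
Row B is a plain Nim row of size 4, so its Grundy value is 4.
Row C is a plain Nim row of size 7, so its Grundy value is 7.
The value of a disjunctive sum is the nim-sum of the parts.
Combined value = 2 XOR 4 XOR 7 = 1.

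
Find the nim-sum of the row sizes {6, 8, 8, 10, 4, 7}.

Write each in binary and XOR column by column:
  0110  (6)
  1000  (8)
  1000  (8)
  1010  (10)
  0100  (4)
  0111  (7)
  ----
  1111  (15)

15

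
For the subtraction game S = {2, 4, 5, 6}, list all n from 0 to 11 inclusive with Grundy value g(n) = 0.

0, 1, 8, 9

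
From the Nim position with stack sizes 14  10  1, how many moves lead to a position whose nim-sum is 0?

1

Compute the nim-sum pairwise:
14 ^ 10 = 4
4 ^ 1 = 5
The overall nim-sum is X = 5. A stack of size p has a winning move iff p XOR X < p (reduce it to p XOR X).
  14: 14 XOR 5 = 11 < 14 — winning move (to 11).
  10: 10 XOR 5 = 15 ≥ 10 — no move.
  1: 1 XOR 5 = 4 ≥ 1 — no move.
That gives 1 winning move.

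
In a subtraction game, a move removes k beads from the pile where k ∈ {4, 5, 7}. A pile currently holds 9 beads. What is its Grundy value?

2

Grundy values for subtraction set {4, 5, 7}:
g(0) = mex{} = 0
g(1) = mex{} = 0
g(2) = mex{} = 0
g(3) = mex{} = 0
g(4) = mex{0} = 1
g(5) = mex{0} = 1
g(6) = mex{0} = 1
g(7) = mex{0} = 1
g(8) = mex{0,1} = 2
g(9) = mex{0,1} = 2
So g(9) = 2.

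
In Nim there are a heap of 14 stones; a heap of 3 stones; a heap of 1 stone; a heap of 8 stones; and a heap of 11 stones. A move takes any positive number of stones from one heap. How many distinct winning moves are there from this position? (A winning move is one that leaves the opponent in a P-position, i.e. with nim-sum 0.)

3

Nim-sum: 14 ⊕ 3 ⊕ 1 ⊕ 8 ⊕ 11 = 15.
The overall nim-sum is X = 15. A heap of size p has a winning move iff p XOR X < p (reduce it to p XOR X).
  14: 14 XOR 15 = 1 < 14 — winning move (to 1).
  3: 3 XOR 15 = 12 ≥ 3 — no move.
  1: 1 XOR 15 = 14 ≥ 1 — no move.
  8: 8 XOR 15 = 7 < 8 — winning move (to 7).
  11: 11 XOR 15 = 4 < 11 — winning move (to 4).
That gives 3 winning moves.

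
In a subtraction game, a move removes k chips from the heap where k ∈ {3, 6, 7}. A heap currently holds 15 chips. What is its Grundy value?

Compute g(0), g(1), … for moves {3, 6, 7}:
k:     0  1  2  3  4  5  6  7  8  9 10 11 12 13 14 15
g(k):  0  0  0  1  1  1  2  2  2  3  0  0  0  1  1  1
So g(15) = 1.

1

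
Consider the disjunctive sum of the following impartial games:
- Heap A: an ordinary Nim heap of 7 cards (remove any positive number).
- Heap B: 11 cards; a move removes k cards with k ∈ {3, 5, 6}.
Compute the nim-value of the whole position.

7

Heap A is a plain Nim heap of size 7, so its Grundy value is 7.
For heap B, compute g(0), g(1), … with moves {3, 5, 6}:
g(0) = mex{} = 0
g(1) = mex{} = 0
g(2) = mex{} = 0
g(3) = mex{0} = 1
g(4) = mex{0} = 1
g(5) = mex{0} = 1
g(6) = mex{0,1} = 2
g(7) = mex{0,1} = 2
g(8) = mex{0,1} = 2
g(9) = mex{1,2} = 0
g(10) = mex{1,2} = 0
g(11) = mex{1,2} = 0
So g(11) = 0.
The value of a disjunctive sum is the nim-sum of the parts.
Combined value = 7 ⊕ 0 = 7.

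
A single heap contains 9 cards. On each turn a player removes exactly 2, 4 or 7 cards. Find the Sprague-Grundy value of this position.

0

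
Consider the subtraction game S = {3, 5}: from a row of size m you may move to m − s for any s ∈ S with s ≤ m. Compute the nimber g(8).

0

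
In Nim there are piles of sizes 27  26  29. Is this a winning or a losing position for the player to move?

Winning position

In binary:
  11011  (27)
  11010  (26)
  11101  (29)
  -----
  11100  (28)
The nim-sum is 28 ≠ 0, so this is an N-position: the player to move can win.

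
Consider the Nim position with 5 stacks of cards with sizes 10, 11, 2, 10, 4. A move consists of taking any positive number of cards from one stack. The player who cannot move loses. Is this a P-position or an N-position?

N-position

Nim-sum: 10 ^ 11 ^ 2 ^ 10 ^ 4 = 13.
The nim-sum is 13 ≠ 0, so this is an N-position: the player to move can win.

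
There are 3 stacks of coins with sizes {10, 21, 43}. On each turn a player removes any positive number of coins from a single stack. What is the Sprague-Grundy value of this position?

Compute the nim-sum pairwise:
10 ^ 21 = 31
31 ^ 43 = 52

52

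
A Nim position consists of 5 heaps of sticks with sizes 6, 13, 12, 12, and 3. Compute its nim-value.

Bitwise XOR of the heap sizes:
  0110  (6)
  1101  (13)
  1100  (12)
  1100  (12)
  0011  (3)
  ----
  1000  (8)

8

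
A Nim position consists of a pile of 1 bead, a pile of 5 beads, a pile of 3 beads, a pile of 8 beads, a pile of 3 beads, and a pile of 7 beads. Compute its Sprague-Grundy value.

11

Compute the nim-sum pairwise:
1 ⊕ 5 = 4
4 ⊕ 3 = 7
7 ⊕ 8 = 15
15 ⊕ 3 = 12
12 ⊕ 7 = 11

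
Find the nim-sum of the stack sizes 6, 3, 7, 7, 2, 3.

4

Compute the nim-sum pairwise:
6 XOR 3 = 5
5 XOR 7 = 2
2 XOR 7 = 5
5 XOR 2 = 7
7 XOR 3 = 4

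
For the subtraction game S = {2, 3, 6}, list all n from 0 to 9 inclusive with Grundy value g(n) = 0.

0, 1, 5, 9

Grundy values for subtraction set {2, 3, 6}:
g(0) = mex{} = 0
g(1) = mex{} = 0
g(2) = mex{0} = 1
g(3) = mex{0} = 1
g(4) = mex{0,1} = 2
g(5) = mex{1} = 0
g(6) = mex{0,1,2} = 3
g(7) = mex{0,2} = 1
g(8) = mex{0,1,3} = 2
g(9) = mex{1,3} = 0
The P-positions (g = 0) in 0..9 are 0, 1, 5, 9.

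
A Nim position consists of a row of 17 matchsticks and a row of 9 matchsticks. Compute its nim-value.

24

Bitwise XOR of the heap sizes:
  10001  (17)
  01001  (9)
  -----
  11000  (24)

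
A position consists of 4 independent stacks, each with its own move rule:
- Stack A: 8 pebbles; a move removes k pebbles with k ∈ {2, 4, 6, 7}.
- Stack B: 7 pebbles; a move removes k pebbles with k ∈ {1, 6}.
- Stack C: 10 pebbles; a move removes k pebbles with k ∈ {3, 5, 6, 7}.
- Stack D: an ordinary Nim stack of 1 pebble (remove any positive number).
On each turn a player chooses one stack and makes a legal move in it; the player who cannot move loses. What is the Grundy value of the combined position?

5

Build the Grundy sequence for stack A with g(k) = mex{g(k−s) : s ∈ {2, 4, 6, 7}, s ≤ k}:
g(0) = mex{} = 0
g(1) = mex{} = 0
g(2) = mex{0} = 1
g(3) = mex{0} = 1
g(4) = mex{0,1} = 2
g(5) = mex{0,1} = 2
g(6) = mex{0,1,2} = 3
g(7) = mex{0,1,2} = 3
g(8) = mex{0,1,2,3} = 4
So g(8) = 4.
Grundy values for stack B (subtraction set {1, 6}):
g(0) = mex{} = 0
g(1) = mex{0} = 1
g(2) = mex{1} = 0
g(3) = mex{0} = 1
g(4) = mex{1} = 0
g(5) = mex{0} = 1
g(6) = mex{0,1} = 2
g(7) = mex{1,2} = 0
So g(7) = 0.
Build the Grundy sequence for stack C with g(k) = mex{g(k−s) : s ∈ {3, 5, 6, 7}, s ≤ k}:
k:     0  1  2  3  4  5  6  7  8  9 10
g(k):  0  0  0  1  1  1  2  2  2  3  0
So g(10) = 0.
Stack D is a plain Nim stack of size 1, so its Grundy value is 1.
The value of a disjunctive sum is the nim-sum of the parts.
Combined value = 4 ⊕ 0 ⊕ 0 ⊕ 1 = 5.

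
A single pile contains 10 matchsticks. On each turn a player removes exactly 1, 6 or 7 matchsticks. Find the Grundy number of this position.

2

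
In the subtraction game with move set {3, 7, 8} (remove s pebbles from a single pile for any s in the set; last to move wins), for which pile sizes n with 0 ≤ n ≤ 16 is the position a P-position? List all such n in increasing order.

0, 1, 2, 6, 11, 12, 16

Build the Grundy sequence with g(k) = mex{g(k−s) : s ∈ {3, 7, 8}, s ≤ k}:
k:     0  1  2  3  4  5  6  7  8  9 10 11 12 13 14 15 16
g(k):  0  0  0  1  1  1  0  2  2  1  3  0  0  2  1  1  0
The P-positions (g = 0) in 0..16 are 0, 1, 2, 6, 11, 12, 16.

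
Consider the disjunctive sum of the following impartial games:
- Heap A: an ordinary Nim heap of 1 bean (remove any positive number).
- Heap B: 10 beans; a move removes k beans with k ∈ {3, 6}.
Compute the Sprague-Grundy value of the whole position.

1

Heap A is a plain Nim heap of size 1, so its Grundy value is 1.
Grundy values for heap B (subtraction set {3, 6}):
g(0) = mex{} = 0
g(1) = mex{} = 0
g(2) = mex{} = 0
g(3) = mex{0} = 1
g(4) = mex{0} = 1
g(5) = mex{0} = 1
g(6) = mex{0,1} = 2
g(7) = mex{0,1} = 2
g(8) = mex{0,1} = 2
g(9) = mex{1,2} = 0
g(10) = mex{1,2} = 0
So g(10) = 0.
The value of a disjunctive sum is the nim-sum of the parts.
Combined value = 1 ⊕ 0 = 1.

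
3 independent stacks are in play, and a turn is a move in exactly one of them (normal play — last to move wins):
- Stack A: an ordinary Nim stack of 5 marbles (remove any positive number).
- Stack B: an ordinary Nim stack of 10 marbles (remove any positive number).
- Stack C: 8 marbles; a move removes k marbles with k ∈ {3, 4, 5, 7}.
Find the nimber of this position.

Stack A is a plain Nim stack of size 5, so its Grundy value is 5.
Stack B is a plain Nim stack of size 10, so its Grundy value is 10.
Build the Grundy sequence for stack C with g(k) = mex{g(k−s) : s ∈ {3, 4, 5, 7}, s ≤ k}:
g(0) = mex{} = 0
g(1) = mex{} = 0
g(2) = mex{} = 0
g(3) = mex{0} = 1
g(4) = mex{0} = 1
g(5) = mex{0} = 1
g(6) = mex{0,1} = 2
g(7) = mex{0,1} = 2
g(8) = mex{0,1} = 2
So g(8) = 2.
By the Sprague-Grundy theorem, the Grundy value of a sum of independent games is the XOR of the component values.
Combined value = 5 ⊕ 10 ⊕ 2 = 13.

13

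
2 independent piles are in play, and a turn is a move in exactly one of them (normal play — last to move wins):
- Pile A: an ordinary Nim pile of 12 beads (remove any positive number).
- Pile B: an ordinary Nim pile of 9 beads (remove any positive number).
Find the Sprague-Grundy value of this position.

5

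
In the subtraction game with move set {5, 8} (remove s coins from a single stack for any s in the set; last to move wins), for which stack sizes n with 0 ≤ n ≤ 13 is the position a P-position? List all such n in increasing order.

Grundy values for subtraction set {5, 8}:
k:     0  1  2  3  4  5  6  7  8  9 10 11 12 13
g(k):  0  0  0  0  0  1  1  1  1  1  2  2  2  0
The P-positions (g = 0) in 0..13 are 0, 1, 2, 3, 4, 13.

0, 1, 2, 3, 4, 13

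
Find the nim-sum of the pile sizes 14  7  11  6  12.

Nim-sum: 14 ⊕ 7 ⊕ 11 ⊕ 6 ⊕ 12 = 8.

8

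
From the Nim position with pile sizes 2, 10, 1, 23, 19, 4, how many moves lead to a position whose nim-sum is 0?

Compute the nim-sum pairwise:
2 ⊕ 10 = 8
8 ⊕ 1 = 9
9 ⊕ 23 = 30
30 ⊕ 19 = 13
13 ⊕ 4 = 9
The overall nim-sum is X = 9. A pile of size p has a winning move iff p XOR X < p (reduce it to p XOR X).
  2: 2 XOR 9 = 11 ≥ 2 — no move.
  10: 10 XOR 9 = 3 < 10 — winning move (to 3).
  1: 1 XOR 9 = 8 ≥ 1 — no move.
  23: 23 XOR 9 = 30 ≥ 23 — no move.
  19: 19 XOR 9 = 26 ≥ 19 — no move.
  4: 4 XOR 9 = 13 ≥ 4 — no move.
That gives 1 winning move.

1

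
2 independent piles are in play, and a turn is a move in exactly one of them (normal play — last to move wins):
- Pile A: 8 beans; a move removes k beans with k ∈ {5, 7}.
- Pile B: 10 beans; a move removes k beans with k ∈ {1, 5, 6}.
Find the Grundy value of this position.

For pile A, compute g(0), g(1), … with moves {5, 7}:
k:     0  1  2  3  4  5  6  7  8
g(k):  0  0  0  0  0  1  1  1  1
So g(8) = 1.
Build the Grundy sequence for pile B with g(k) = mex{g(k−s) : s ∈ {1, 5, 6}, s ≤ k}:
k:     0  1  2  3  4  5  6  7  8  9 10
g(k):  0  1  0  1  0  1  2  3  2  3  2
So g(10) = 2.
The value of a disjunctive sum is the nim-sum of the parts.
Combined value = 1 XOR 2 = 3.

3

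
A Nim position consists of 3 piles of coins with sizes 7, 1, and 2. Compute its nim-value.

4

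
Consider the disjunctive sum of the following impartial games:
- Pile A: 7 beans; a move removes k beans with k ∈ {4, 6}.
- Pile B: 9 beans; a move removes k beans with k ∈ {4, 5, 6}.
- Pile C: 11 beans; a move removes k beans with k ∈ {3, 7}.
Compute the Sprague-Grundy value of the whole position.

3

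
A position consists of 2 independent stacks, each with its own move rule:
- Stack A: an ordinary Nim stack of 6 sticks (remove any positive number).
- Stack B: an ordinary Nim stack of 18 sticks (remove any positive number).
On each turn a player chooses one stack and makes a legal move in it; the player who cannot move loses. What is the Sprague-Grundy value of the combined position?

20

Stack A is a plain Nim stack of size 6, so its Grundy value is 6.
Stack B is a plain Nim stack of size 18, so its Grundy value is 18.
By the Sprague-Grundy theorem, the Grundy value of a sum of independent games is the XOR of the component values.
Combined value = 6 XOR 18 = 20.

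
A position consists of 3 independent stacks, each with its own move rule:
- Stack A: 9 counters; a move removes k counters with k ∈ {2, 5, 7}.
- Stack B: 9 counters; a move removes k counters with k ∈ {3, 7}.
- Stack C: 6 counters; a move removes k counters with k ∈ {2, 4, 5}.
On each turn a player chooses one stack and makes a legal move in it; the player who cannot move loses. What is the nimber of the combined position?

0

Build the Grundy sequence for stack A with g(k) = mex{g(k−s) : s ∈ {2, 5, 7}, s ≤ k}:
k:     0  1  2  3  4  5  6  7  8  9
g(k):  0  0  1  1  0  2  1  3  2  2
So g(9) = 2.
Build the Grundy sequence for stack B with g(k) = mex{g(k−s) : s ∈ {3, 7}, s ≤ k}:
k:     0  1  2  3  4  5  6  7  8  9
g(k):  0  0  0  1  1  1  0  2  2  1
So g(9) = 1.
Grundy values for stack C (subtraction set {2, 4, 5}):
k:     0  1  2  3  4  5  6
g(k):  0  0  1  1  2  2  3
So g(6) = 3.
By the Sprague-Grundy theorem, the Grundy value of a sum of independent games is the XOR of the component values.
Combined value = 2 ⊕ 1 ⊕ 3 = 0.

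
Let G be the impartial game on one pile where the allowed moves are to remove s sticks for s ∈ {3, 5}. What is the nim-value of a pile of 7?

Grundy values for subtraction set {3, 5}:
g(0) = mex{} = 0
g(1) = mex{} = 0
g(2) = mex{} = 0
g(3) = mex{0} = 1
g(4) = mex{0} = 1
g(5) = mex{0} = 1
g(6) = mex{0,1} = 2
g(7) = mex{0,1} = 2
So g(7) = 2.

2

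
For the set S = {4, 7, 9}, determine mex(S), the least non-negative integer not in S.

0

0 is not in the set, so the mex is 0.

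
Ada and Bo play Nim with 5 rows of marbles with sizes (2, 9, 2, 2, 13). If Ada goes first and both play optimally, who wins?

Ada wins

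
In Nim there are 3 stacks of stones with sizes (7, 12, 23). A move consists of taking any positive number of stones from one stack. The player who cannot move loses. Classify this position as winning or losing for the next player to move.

Write each in binary and XOR column by column:
  00111  (7)
  01100  (12)
  10111  (23)
  -----
  11100  (28)
The nim-sum is 28 ≠ 0, so this is an N-position: the player to move can win.

Winning position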